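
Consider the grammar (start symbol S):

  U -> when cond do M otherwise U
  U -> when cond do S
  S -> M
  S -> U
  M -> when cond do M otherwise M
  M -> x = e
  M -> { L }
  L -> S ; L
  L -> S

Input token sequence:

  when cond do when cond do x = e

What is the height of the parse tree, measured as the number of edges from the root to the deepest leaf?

6

[S [U when cond do [S [U when cond do [S [M x = e]]]]]]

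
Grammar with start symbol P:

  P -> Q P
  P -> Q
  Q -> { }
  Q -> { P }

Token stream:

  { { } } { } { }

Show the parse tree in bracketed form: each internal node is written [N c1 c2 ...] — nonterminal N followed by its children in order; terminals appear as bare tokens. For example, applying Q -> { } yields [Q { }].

[P [Q { [P [Q { }]] }] [P [Q { }] [P [Q { }]]]]

P
Q P
{ P } P
{ Q } P
{ { } } P
{ { } } Q P
{ { } } { } P
{ { } } { } Q
{ { } } { } { }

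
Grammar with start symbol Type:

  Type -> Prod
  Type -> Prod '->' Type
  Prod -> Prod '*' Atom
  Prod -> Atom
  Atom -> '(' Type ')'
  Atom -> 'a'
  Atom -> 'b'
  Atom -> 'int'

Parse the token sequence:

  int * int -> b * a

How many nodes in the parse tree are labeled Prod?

4

[Type [Prod [Prod [Atom int]] * [Atom int]] -> [Type [Prod [Prod [Atom b]] * [Atom a]]]]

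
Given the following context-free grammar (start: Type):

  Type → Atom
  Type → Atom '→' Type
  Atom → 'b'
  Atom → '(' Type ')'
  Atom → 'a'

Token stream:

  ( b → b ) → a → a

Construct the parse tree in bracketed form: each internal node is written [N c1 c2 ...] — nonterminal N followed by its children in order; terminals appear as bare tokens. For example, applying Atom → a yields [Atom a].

[Type [Atom ( [Type [Atom b] → [Type [Atom b]]] )] → [Type [Atom a] → [Type [Atom a]]]]

Type
Atom → Type
( Type ) → Type
( Atom → Type ) → Type
( b → Type ) → Type
( b → Atom ) → Type
( b → b ) → Type
( b → b ) → Atom → Type
( b → b ) → a → Type
( b → b ) → a → Atom
( b → b ) → a → a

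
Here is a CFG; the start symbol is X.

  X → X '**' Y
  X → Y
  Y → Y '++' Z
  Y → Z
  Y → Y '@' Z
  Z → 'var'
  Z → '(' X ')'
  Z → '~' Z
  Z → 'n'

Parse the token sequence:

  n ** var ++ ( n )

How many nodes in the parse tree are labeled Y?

[X [X [Y [Z n]]] ** [Y [Y [Z var]] ++ [Z ( [X [Y [Z n]]] )]]]

4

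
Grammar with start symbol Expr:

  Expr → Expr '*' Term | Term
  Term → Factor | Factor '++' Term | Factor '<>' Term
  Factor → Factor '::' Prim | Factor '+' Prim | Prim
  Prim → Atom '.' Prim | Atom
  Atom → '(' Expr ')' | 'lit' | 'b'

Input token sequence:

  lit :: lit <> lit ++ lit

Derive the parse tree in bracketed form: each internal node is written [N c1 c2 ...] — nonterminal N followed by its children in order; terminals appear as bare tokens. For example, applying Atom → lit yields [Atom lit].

Expr
Term
Factor <> Term
Factor :: Prim <> Term
Prim :: Prim <> Term
Atom :: Prim <> Term
lit :: Prim <> Term
lit :: Atom <> Term
lit :: lit <> Term
lit :: lit <> Factor ++ Term
lit :: lit <> Prim ++ Term
lit :: lit <> Atom ++ Term
lit :: lit <> lit ++ Term
lit :: lit <> lit ++ Factor
lit :: lit <> lit ++ Prim
lit :: lit <> lit ++ Atom
lit :: lit <> lit ++ lit

[Expr [Term [Factor [Factor [Prim [Atom lit]]] :: [Prim [Atom lit]]] <> [Term [Factor [Prim [Atom lit]]] ++ [Term [Factor [Prim [Atom lit]]]]]]]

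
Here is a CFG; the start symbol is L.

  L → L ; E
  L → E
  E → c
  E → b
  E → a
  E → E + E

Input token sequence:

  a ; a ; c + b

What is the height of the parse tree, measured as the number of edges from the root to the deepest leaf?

4

[L [L [L [E a]] ; [E a]] ; [E [E c] + [E b]]]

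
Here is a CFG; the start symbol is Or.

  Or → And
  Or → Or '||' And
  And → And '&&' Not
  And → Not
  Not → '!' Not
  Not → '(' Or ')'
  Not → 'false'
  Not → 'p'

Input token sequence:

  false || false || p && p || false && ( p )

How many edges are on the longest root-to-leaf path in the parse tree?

6

[Or [Or [Or [Or [And [Not false]]] || [And [Not false]]] || [And [And [Not p]] && [Not p]]] || [And [And [Not false]] && [Not ( [Or [And [Not p]]] )]]]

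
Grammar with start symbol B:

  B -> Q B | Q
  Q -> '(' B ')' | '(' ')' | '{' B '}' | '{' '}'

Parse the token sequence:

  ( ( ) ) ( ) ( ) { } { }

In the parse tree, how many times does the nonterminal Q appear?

[B [Q ( [B [Q ( )]] )] [B [Q ( )] [B [Q ( )] [B [Q { }] [B [Q { }]]]]]]

6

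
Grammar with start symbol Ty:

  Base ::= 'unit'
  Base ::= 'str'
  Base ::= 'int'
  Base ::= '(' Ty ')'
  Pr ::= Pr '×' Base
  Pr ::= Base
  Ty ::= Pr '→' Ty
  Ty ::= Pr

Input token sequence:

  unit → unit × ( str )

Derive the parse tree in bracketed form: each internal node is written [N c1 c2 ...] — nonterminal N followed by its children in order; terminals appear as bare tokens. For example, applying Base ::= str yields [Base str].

Ty
Pr → Ty
Base → Ty
unit → Ty
unit → Pr
unit → Pr × Base
unit → Base × Base
unit → unit × Base
unit → unit × ( Ty )
unit → unit × ( Pr )
unit → unit × ( Base )
unit → unit × ( str )

[Ty [Pr [Base unit]] → [Ty [Pr [Pr [Base unit]] × [Base ( [Ty [Pr [Base str]]] )]]]]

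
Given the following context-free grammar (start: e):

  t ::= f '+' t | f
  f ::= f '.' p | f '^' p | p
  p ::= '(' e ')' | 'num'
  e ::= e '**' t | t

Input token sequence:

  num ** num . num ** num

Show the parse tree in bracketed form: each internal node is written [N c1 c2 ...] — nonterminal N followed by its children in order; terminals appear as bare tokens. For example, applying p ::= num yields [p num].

[e [e [e [t [f [p num]]]] ** [t [f [f [p num]] . [p num]]]] ** [t [f [p num]]]]

e
e ** t
e ** t ** t
t ** t ** t
f ** t ** t
p ** t ** t
num ** t ** t
num ** f ** t
num ** f . p ** t
num ** p . p ** t
num ** num . p ** t
num ** num . num ** t
num ** num . num ** f
num ** num . num ** p
num ** num . num ** num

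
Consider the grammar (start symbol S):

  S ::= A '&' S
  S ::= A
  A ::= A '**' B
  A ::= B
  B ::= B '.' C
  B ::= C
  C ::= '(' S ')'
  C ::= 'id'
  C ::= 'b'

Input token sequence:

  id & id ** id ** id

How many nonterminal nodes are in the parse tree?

[S [A [B [C id]]] & [S [A [A [A [B [C id]]] ** [B [C id]]] ** [B [C id]]]]]

14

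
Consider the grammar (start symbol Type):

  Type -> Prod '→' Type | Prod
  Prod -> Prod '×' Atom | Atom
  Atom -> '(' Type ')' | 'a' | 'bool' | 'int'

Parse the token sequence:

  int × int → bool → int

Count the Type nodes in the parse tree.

[Type [Prod [Prod [Atom int]] × [Atom int]] → [Type [Prod [Atom bool]] → [Type [Prod [Atom int]]]]]

3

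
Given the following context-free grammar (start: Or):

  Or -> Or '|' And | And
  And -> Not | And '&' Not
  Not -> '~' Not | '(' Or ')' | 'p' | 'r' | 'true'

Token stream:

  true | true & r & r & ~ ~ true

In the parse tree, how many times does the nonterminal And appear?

5

[Or [Or [And [Not true]]] | [And [And [And [And [Not true]] & [Not r]] & [Not r]] & [Not ~ [Not ~ [Not true]]]]]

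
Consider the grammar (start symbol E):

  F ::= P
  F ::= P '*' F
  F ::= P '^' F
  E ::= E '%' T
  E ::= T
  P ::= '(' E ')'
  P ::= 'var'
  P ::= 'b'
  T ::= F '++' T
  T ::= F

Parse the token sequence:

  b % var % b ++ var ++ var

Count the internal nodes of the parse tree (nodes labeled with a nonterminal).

[E [E [E [T [F [P b]]]] % [T [F [P var]]]] % [T [F [P b]] ++ [T [F [P var]] ++ [T [F [P var]]]]]]

18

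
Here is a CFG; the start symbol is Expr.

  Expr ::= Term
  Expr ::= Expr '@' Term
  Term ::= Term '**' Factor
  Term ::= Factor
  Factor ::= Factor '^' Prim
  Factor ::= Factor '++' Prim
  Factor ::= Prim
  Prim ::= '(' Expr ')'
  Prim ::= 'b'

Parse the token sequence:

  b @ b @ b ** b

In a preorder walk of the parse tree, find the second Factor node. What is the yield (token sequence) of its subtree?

[Expr [Expr [Expr [Term [Factor [Prim b]]]] @ [Term [Factor [Prim b]]]] @ [Term [Term [Factor [Prim b]]] ** [Factor [Prim b]]]]

b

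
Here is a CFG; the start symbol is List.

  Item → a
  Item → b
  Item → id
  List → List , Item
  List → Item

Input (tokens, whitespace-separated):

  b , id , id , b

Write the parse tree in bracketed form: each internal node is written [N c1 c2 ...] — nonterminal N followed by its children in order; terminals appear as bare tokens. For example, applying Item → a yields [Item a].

List
List , Item
List , Item , Item
List , Item , Item , Item
Item , Item , Item , Item
b , Item , Item , Item
b , id , Item , Item
b , id , id , Item
b , id , id , b

[List [List [List [List [Item b]] , [Item id]] , [Item id]] , [Item b]]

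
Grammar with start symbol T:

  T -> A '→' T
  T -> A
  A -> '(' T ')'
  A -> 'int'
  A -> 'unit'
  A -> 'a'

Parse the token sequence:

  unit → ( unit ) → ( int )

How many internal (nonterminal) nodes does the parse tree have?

[T [A unit] → [T [A ( [T [A unit]] )] → [T [A ( [T [A int]] )]]]]

10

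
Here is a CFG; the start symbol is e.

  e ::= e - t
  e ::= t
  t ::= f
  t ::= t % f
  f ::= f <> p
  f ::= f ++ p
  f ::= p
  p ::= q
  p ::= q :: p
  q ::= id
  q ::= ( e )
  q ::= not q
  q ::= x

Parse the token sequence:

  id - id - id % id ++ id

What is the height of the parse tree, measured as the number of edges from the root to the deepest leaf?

[e [e [e [t [f [p [q id]]]]] - [t [f [p [q id]]]]] - [t [t [f [p [q id]]]] % [f [f [p [q id]]] ++ [p [q id]]]]]

7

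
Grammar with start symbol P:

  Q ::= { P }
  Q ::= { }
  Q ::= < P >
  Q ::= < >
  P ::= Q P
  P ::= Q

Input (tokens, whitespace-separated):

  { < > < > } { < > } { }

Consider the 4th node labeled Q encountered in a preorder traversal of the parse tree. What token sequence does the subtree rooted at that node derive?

[P [Q { [P [Q < >] [P [Q < >]]] }] [P [Q { [P [Q < >]] }] [P [Q { }]]]]

{ < > }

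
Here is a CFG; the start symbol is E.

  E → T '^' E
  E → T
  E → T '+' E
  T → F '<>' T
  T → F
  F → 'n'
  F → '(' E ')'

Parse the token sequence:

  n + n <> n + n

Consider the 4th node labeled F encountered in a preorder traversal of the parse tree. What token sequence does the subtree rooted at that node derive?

[E [T [F n]] + [E [T [F n] <> [T [F n]]] + [E [T [F n]]]]]

n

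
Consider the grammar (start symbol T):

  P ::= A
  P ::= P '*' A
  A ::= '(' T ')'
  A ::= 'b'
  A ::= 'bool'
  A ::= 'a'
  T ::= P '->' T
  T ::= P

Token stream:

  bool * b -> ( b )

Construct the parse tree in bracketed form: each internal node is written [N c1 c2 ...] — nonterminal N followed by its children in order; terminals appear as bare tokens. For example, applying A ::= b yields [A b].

[T [P [P [A bool]] * [A b]] -> [T [P [A ( [T [P [A b]]] )]]]]

T
P -> T
P * A -> T
A * A -> T
bool * A -> T
bool * b -> T
bool * b -> P
bool * b -> A
bool * b -> ( T )
bool * b -> ( P )
bool * b -> ( A )
bool * b -> ( b )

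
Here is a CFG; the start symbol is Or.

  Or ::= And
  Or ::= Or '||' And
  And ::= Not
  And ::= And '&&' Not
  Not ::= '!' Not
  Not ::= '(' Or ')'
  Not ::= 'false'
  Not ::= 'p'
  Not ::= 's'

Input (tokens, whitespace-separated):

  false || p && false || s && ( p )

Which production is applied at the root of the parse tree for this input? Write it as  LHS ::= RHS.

[Or [Or [Or [And [Not false]]] || [And [And [Not p]] && [Not false]]] || [And [And [Not s]] && [Not ( [Or [And [Not p]]] )]]]

Or ::= Or '||' And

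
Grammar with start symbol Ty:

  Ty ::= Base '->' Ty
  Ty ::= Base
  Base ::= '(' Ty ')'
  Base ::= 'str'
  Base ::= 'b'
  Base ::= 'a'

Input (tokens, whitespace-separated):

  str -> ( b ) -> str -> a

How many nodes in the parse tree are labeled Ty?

[Ty [Base str] -> [Ty [Base ( [Ty [Base b]] )] -> [Ty [Base str] -> [Ty [Base a]]]]]

5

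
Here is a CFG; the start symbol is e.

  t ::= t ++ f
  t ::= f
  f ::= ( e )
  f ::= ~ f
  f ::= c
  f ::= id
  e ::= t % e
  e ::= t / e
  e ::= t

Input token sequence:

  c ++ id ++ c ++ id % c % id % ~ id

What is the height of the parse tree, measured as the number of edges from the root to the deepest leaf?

7

[e [t [t [t [t [f c]] ++ [f id]] ++ [f c]] ++ [f id]] % [e [t [f c]] % [e [t [f id]] % [e [t [f ~ [f id]]]]]]]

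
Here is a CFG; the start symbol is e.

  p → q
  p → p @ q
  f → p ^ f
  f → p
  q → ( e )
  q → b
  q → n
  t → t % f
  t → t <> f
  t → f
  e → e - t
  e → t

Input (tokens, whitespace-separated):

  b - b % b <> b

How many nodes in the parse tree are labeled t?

[e [e [t [f [p [q b]]]]] - [t [t [t [f [p [q b]]]] % [f [p [q b]]]] <> [f [p [q b]]]]]

4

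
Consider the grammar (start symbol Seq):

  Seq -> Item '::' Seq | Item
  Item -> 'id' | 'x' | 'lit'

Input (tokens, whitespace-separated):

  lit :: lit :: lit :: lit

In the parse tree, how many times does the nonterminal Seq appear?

4

[Seq [Item lit] :: [Seq [Item lit] :: [Seq [Item lit] :: [Seq [Item lit]]]]]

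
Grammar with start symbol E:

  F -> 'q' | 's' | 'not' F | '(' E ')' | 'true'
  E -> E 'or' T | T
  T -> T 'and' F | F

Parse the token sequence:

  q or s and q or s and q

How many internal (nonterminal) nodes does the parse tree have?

13

[E [E [E [T [F q]]] or [T [T [F s]] and [F q]]] or [T [T [F s]] and [F q]]]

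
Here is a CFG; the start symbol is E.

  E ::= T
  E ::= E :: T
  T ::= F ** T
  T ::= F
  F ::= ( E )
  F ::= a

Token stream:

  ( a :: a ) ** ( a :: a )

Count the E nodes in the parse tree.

5

[E [T [F ( [E [E [T [F a]]] :: [T [F a]]] )] ** [T [F ( [E [E [T [F a]]] :: [T [F a]]] )]]]]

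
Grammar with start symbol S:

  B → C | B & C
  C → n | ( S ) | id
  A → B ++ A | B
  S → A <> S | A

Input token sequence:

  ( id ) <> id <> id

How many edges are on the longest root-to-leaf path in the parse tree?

8

[S [A [B [C ( [S [A [B [C id]]]] )]]] <> [S [A [B [C id]]] <> [S [A [B [C id]]]]]]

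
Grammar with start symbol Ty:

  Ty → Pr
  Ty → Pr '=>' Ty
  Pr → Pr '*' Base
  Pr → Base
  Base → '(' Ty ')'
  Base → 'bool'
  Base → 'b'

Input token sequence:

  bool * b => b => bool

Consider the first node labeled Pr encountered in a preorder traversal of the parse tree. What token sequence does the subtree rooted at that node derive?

[Ty [Pr [Pr [Base bool]] * [Base b]] => [Ty [Pr [Base b]] => [Ty [Pr [Base bool]]]]]

bool * b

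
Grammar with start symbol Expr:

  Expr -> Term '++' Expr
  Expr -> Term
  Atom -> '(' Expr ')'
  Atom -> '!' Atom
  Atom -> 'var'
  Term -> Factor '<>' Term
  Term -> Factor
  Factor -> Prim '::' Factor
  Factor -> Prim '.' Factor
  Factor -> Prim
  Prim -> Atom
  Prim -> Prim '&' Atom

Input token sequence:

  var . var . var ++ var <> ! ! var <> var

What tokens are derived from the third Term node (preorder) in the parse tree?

! ! var <> var

[Expr [Term [Factor [Prim [Atom var]] . [Factor [Prim [Atom var]] . [Factor [Prim [Atom var]]]]]] ++ [Expr [Term [Factor [Prim [Atom var]]] <> [Term [Factor [Prim [Atom ! [Atom ! [Atom var]]]]] <> [Term [Factor [Prim [Atom var]]]]]]]]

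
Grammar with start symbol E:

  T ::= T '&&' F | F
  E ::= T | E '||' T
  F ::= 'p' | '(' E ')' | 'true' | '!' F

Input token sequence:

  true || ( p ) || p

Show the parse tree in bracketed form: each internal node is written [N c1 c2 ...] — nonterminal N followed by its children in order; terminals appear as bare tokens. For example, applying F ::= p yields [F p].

[E [E [E [T [F true]]] || [T [F ( [E [T [F p]]] )]]] || [T [F p]]]

E
E || T
E || T || T
T || T || T
F || T || T
true || T || T
true || F || T
true || ( E ) || T
true || ( T ) || T
true || ( F ) || T
true || ( p ) || T
true || ( p ) || F
true || ( p ) || p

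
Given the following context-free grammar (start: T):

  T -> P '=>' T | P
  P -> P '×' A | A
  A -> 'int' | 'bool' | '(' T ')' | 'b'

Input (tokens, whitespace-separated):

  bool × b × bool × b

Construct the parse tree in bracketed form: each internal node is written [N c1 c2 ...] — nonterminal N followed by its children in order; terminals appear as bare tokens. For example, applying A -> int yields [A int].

T
P
P × A
P × A × A
P × A × A × A
A × A × A × A
bool × A × A × A
bool × b × A × A
bool × b × bool × A
bool × b × bool × b

[T [P [P [P [P [A bool]] × [A b]] × [A bool]] × [A b]]]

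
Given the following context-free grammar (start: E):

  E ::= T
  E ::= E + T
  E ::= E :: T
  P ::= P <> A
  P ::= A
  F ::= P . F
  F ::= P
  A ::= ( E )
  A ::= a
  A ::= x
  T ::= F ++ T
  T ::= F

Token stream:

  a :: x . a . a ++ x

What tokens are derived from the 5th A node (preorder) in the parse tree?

x

[E [E [T [F [P [A a]]]]] :: [T [F [P [A x]] . [F [P [A a]] . [F [P [A a]]]]] ++ [T [F [P [A x]]]]]]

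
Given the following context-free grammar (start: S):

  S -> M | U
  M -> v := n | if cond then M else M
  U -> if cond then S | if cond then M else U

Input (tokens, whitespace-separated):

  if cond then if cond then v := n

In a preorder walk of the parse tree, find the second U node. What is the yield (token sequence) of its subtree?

if cond then v := n

[S [U if cond then [S [U if cond then [S [M v := n]]]]]]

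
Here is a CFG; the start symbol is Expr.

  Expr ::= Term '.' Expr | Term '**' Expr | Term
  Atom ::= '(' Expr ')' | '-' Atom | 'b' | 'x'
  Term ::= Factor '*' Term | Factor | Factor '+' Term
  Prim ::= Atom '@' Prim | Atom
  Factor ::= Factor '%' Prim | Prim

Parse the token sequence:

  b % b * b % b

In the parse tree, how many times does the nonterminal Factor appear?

[Expr [Term [Factor [Factor [Prim [Atom b]]] % [Prim [Atom b]]] * [Term [Factor [Factor [Prim [Atom b]]] % [Prim [Atom b]]]]]]

4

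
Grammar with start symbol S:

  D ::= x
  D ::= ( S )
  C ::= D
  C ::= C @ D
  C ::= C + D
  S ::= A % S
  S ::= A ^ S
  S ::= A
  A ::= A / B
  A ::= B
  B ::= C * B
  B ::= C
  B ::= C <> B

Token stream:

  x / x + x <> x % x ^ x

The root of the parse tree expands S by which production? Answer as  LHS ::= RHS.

S ::= A % S

[S [A [A [B [C [D x]]]] / [B [C [C [D x]] + [D x]] <> [B [C [D x]]]]] % [S [A [B [C [D x]]]] ^ [S [A [B [C [D x]]]]]]]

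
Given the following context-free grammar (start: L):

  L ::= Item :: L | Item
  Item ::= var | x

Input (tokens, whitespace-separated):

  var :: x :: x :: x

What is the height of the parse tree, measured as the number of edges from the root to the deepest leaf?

5

[L [Item var] :: [L [Item x] :: [L [Item x] :: [L [Item x]]]]]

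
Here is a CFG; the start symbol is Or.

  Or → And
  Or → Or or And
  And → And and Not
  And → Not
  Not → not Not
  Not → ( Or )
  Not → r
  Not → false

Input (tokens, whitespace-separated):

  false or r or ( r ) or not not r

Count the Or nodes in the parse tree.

[Or [Or [Or [Or [And [Not false]]] or [And [Not r]]] or [And [Not ( [Or [And [Not r]]] )]]] or [And [Not not [Not not [Not r]]]]]

5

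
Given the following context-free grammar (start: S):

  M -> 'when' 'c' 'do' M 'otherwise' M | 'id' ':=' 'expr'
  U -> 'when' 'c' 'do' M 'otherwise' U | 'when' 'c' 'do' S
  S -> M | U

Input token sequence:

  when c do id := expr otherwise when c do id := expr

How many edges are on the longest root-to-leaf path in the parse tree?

5

[S [U when c do [M id := expr] otherwise [U when c do [S [M id := expr]]]]]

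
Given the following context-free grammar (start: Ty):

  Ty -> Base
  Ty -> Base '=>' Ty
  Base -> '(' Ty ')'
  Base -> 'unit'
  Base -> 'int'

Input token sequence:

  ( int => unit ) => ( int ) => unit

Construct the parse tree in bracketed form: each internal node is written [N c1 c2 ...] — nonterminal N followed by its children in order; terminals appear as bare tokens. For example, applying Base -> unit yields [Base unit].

Ty
Base => Ty
( Ty ) => Ty
( Base => Ty ) => Ty
( int => Ty ) => Ty
( int => Base ) => Ty
( int => unit ) => Ty
( int => unit ) => Base => Ty
( int => unit ) => ( Ty ) => Ty
( int => unit ) => ( Base ) => Ty
( int => unit ) => ( int ) => Ty
( int => unit ) => ( int ) => Base
( int => unit ) => ( int ) => unit

[Ty [Base ( [Ty [Base int] => [Ty [Base unit]]] )] => [Ty [Base ( [Ty [Base int]] )] => [Ty [Base unit]]]]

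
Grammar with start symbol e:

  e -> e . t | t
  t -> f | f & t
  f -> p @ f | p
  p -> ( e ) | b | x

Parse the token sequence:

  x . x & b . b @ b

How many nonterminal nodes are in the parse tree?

17

[e [e [e [t [f [p x]]]] . [t [f [p x]] & [t [f [p b]]]]] . [t [f [p b] @ [f [p b]]]]]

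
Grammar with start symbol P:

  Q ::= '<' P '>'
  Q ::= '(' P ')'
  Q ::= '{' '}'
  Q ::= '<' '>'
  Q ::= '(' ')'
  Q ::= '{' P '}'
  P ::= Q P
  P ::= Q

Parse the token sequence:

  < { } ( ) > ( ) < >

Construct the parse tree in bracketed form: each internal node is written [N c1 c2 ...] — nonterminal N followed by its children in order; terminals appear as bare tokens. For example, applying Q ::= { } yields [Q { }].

P
Q P
< P > P
< Q P > P
< { } P > P
< { } Q > P
< { } ( ) > P
< { } ( ) > Q P
< { } ( ) > ( ) P
< { } ( ) > ( ) Q
< { } ( ) > ( ) < >

[P [Q < [P [Q { }] [P [Q ( )]]] >] [P [Q ( )] [P [Q < >]]]]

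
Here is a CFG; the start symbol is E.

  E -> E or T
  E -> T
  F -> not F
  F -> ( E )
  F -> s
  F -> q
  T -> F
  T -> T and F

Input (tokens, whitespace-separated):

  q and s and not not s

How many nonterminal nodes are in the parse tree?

[E [T [T [T [F q]] and [F s]] and [F not [F not [F s]]]]]

9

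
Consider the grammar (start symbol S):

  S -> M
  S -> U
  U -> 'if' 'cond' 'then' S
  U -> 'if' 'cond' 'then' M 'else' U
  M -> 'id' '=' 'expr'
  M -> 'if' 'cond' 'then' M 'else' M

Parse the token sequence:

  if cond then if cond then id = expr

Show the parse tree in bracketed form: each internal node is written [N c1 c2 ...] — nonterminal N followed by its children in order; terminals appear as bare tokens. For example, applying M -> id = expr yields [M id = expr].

S
U
if cond then S
if cond then U
if cond then if cond then S
if cond then if cond then M
if cond then if cond then id = expr

[S [U if cond then [S [U if cond then [S [M id = expr]]]]]]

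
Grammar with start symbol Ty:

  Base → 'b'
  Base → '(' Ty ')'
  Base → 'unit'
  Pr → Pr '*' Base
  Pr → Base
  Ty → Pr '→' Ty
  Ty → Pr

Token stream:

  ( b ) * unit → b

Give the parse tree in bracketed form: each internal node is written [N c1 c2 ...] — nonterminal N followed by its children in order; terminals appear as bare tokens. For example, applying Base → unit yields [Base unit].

Ty
Pr → Ty
Pr * Base → Ty
Base * Base → Ty
( Ty ) * Base → Ty
( Pr ) * Base → Ty
( Base ) * Base → Ty
( b ) * Base → Ty
( b ) * unit → Ty
( b ) * unit → Pr
( b ) * unit → Base
( b ) * unit → b

[Ty [Pr [Pr [Base ( [Ty [Pr [Base b]]] )]] * [Base unit]] → [Ty [Pr [Base b]]]]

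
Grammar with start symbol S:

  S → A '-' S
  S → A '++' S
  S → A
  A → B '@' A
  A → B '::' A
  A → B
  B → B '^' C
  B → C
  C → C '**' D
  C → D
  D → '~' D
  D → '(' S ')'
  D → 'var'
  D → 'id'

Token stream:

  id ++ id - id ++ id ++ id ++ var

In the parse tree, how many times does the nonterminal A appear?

6

[S [A [B [C [D id]]]] ++ [S [A [B [C [D id]]]] - [S [A [B [C [D id]]]] ++ [S [A [B [C [D id]]]] ++ [S [A [B [C [D id]]]] ++ [S [A [B [C [D var]]]]]]]]]]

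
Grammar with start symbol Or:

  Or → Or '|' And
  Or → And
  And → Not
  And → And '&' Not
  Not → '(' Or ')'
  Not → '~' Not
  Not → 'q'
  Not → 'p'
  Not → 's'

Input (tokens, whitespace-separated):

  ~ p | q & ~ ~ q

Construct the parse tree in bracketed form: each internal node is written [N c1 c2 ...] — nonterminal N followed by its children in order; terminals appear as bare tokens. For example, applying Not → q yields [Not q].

Or
Or | And
And | And
Not | And
~ Not | And
~ p | And
~ p | And & Not
~ p | Not & Not
~ p | q & Not
~ p | q & ~ Not
~ p | q & ~ ~ Not
~ p | q & ~ ~ q

[Or [Or [And [Not ~ [Not p]]]] | [And [And [Not q]] & [Not ~ [Not ~ [Not q]]]]]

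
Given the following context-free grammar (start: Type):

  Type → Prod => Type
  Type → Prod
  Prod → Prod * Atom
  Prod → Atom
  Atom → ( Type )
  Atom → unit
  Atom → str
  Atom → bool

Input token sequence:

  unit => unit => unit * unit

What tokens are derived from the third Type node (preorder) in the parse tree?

unit * unit

[Type [Prod [Atom unit]] => [Type [Prod [Atom unit]] => [Type [Prod [Prod [Atom unit]] * [Atom unit]]]]]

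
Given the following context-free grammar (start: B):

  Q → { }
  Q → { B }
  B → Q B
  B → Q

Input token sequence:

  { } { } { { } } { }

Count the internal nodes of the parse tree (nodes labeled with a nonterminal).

[B [Q { }] [B [Q { }] [B [Q { [B [Q { }]] }] [B [Q { }]]]]]

10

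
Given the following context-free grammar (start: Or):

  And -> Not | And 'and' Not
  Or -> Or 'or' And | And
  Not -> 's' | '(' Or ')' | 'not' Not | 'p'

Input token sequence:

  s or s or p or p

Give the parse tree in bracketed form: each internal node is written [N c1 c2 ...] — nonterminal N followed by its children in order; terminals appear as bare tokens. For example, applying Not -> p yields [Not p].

[Or [Or [Or [Or [And [Not s]]] or [And [Not s]]] or [And [Not p]]] or [And [Not p]]]

Or
Or or And
Or or And or And
Or or And or And or And
And or And or And or And
Not or And or And or And
s or And or And or And
s or Not or And or And
s or s or And or And
s or s or Not or And
s or s or p or And
s or s or p or Not
s or s or p or p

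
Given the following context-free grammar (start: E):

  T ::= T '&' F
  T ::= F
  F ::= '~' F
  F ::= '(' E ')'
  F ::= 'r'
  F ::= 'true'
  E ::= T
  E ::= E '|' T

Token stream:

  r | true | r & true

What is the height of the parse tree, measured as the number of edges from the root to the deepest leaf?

5

[E [E [E [T [F r]]] | [T [F true]]] | [T [T [F r]] & [F true]]]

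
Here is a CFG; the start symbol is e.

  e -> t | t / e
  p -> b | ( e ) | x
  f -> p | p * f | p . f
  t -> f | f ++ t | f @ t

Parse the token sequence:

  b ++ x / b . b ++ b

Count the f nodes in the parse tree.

[e [t [f [p b]] ++ [t [f [p x]]]] / [e [t [f [p b] . [f [p b]]] ++ [t [f [p b]]]]]]

5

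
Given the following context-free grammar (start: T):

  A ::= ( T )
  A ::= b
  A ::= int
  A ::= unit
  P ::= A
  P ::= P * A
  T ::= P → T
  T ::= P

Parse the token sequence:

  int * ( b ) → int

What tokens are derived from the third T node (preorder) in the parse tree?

int

[T [P [P [A int]] * [A ( [T [P [A b]]] )]] → [T [P [A int]]]]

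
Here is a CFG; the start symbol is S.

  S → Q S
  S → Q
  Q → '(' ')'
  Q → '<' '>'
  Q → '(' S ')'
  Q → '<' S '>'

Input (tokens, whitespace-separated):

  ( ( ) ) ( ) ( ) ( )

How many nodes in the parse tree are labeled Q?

[S [Q ( [S [Q ( )]] )] [S [Q ( )] [S [Q ( )] [S [Q ( )]]]]]

5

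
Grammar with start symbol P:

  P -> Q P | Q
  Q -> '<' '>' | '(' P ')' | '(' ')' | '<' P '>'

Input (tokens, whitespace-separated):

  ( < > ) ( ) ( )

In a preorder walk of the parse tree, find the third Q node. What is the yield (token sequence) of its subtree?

[P [Q ( [P [Q < >]] )] [P [Q ( )] [P [Q ( )]]]]

( )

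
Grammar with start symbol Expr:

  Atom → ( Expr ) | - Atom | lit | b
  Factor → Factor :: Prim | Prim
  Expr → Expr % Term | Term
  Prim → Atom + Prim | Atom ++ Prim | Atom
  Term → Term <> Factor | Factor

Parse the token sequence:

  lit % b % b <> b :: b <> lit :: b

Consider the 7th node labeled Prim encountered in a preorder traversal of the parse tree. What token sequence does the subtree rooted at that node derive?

b

[Expr [Expr [Expr [Term [Factor [Prim [Atom lit]]]]] % [Term [Factor [Prim [Atom b]]]]] % [Term [Term [Term [Factor [Prim [Atom b]]]] <> [Factor [Factor [Prim [Atom b]]] :: [Prim [Atom b]]]] <> [Factor [Factor [Prim [Atom lit]]] :: [Prim [Atom b]]]]]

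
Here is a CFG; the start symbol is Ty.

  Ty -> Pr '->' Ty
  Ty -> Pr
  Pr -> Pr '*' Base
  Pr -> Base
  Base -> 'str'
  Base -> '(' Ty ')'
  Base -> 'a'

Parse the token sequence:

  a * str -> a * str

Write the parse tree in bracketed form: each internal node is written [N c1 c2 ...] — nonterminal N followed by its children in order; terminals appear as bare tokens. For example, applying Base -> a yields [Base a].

[Ty [Pr [Pr [Base a]] * [Base str]] -> [Ty [Pr [Pr [Base a]] * [Base str]]]]

Ty
Pr -> Ty
Pr * Base -> Ty
Base * Base -> Ty
a * Base -> Ty
a * str -> Ty
a * str -> Pr
a * str -> Pr * Base
a * str -> Base * Base
a * str -> a * Base
a * str -> a * str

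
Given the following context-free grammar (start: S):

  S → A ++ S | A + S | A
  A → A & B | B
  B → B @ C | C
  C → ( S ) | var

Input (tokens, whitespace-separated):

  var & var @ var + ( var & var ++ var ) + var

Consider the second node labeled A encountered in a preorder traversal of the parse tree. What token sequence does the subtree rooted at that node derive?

var

[S [A [A [B [C var]]] & [B [B [C var]] @ [C var]]] + [S [A [B [C ( [S [A [A [B [C var]]] & [B [C var]]] ++ [S [A [B [C var]]]]] )]]] + [S [A [B [C var]]]]]]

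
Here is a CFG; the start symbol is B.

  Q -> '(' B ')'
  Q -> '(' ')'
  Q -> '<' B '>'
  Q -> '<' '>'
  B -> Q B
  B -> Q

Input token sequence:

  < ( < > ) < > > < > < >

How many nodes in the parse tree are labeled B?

6

[B [Q < [B [Q ( [B [Q < >]] )] [B [Q < >]]] >] [B [Q < >] [B [Q < >]]]]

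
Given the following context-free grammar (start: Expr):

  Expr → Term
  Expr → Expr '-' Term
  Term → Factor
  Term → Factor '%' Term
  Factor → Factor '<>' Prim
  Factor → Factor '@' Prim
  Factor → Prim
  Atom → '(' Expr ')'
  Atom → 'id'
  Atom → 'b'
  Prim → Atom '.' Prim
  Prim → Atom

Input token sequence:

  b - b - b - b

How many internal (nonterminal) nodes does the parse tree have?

[Expr [Expr [Expr [Expr [Term [Factor [Prim [Atom b]]]]] - [Term [Factor [Prim [Atom b]]]]] - [Term [Factor [Prim [Atom b]]]]] - [Term [Factor [Prim [Atom b]]]]]

20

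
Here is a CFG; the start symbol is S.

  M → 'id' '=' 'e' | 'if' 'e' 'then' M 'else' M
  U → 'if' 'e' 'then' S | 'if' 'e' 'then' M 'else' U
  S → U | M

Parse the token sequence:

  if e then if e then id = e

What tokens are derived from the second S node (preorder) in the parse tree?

if e then id = e

[S [U if e then [S [U if e then [S [M id = e]]]]]]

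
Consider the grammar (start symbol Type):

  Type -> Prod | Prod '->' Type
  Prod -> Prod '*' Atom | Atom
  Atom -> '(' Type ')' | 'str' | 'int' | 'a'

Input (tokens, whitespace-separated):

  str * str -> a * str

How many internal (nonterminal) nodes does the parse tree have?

[Type [Prod [Prod [Atom str]] * [Atom str]] -> [Type [Prod [Prod [Atom a]] * [Atom str]]]]

10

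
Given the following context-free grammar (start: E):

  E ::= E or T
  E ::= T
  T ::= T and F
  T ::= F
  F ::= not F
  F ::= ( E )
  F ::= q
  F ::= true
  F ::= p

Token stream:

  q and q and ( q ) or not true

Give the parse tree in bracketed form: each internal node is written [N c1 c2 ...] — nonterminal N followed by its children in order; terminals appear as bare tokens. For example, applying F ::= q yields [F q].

E
E or T
T or T
T and F or T
T and F and F or T
F and F and F or T
q and F and F or T
q and q and F or T
q and q and ( E ) or T
q and q and ( T ) or T
q and q and ( F ) or T
q and q and ( q ) or T
q and q and ( q ) or F
q and q and ( q ) or not F
q and q and ( q ) or not true

[E [E [T [T [T [F q]] and [F q]] and [F ( [E [T [F q]]] )]]] or [T [F not [F true]]]]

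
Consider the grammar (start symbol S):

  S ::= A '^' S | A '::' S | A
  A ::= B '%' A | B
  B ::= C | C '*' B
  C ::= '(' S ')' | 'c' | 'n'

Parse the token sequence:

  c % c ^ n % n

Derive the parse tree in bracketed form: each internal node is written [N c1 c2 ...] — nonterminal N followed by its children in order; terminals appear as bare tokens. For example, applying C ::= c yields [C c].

[S [A [B [C c]] % [A [B [C c]]]] ^ [S [A [B [C n]] % [A [B [C n]]]]]]

S
A ^ S
B % A ^ S
C % A ^ S
c % A ^ S
c % B ^ S
c % C ^ S
c % c ^ S
c % c ^ A
c % c ^ B % A
c % c ^ C % A
c % c ^ n % A
c % c ^ n % B
c % c ^ n % C
c % c ^ n % n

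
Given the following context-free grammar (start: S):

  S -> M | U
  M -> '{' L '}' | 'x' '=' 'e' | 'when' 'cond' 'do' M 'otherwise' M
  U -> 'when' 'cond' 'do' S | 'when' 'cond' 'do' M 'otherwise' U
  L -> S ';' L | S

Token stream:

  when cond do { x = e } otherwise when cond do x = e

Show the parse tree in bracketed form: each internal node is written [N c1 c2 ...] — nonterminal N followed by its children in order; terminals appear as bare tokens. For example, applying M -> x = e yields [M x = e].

[S [U when cond do [M { [L [S [M x = e]]] }] otherwise [U when cond do [S [M x = e]]]]]

S
U
when cond do M otherwise U
when cond do { L } otherwise U
when cond do { S } otherwise U
when cond do { M } otherwise U
when cond do { x = e } otherwise U
when cond do { x = e } otherwise when cond do S
when cond do { x = e } otherwise when cond do M
when cond do { x = e } otherwise when cond do x = e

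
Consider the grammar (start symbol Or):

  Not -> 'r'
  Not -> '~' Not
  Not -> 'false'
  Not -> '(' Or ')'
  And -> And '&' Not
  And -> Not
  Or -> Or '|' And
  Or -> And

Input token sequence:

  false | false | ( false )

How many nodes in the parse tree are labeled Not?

4

[Or [Or [Or [And [Not false]]] | [And [Not false]]] | [And [Not ( [Or [And [Not false]]] )]]]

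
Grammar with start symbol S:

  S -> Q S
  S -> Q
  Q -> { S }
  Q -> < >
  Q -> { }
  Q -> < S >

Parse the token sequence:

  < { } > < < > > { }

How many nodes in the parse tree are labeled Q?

[S [Q < [S [Q { }]] >] [S [Q < [S [Q < >]] >] [S [Q { }]]]]

5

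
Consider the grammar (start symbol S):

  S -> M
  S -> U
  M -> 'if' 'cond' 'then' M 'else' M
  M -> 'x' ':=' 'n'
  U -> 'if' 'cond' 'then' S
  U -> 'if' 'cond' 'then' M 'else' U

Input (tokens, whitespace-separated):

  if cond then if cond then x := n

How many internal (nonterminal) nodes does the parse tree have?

[S [U if cond then [S [U if cond then [S [M x := n]]]]]]

6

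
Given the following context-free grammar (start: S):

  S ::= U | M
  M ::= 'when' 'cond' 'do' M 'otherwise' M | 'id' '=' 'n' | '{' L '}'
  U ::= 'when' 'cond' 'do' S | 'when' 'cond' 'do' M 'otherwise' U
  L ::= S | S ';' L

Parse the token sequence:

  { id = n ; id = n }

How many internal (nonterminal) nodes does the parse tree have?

8

[S [M { [L [S [M id = n]] ; [L [S [M id = n]]]] }]]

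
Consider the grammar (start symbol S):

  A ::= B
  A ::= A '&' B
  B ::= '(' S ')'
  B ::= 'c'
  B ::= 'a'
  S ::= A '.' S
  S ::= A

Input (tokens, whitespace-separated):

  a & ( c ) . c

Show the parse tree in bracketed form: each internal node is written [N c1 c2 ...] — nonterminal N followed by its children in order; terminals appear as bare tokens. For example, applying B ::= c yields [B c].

[S [A [A [B a]] & [B ( [S [A [B c]]] )]] . [S [A [B c]]]]

S
A . S
A & B . S
B & B . S
a & B . S
a & ( S ) . S
a & ( A ) . S
a & ( B ) . S
a & ( c ) . S
a & ( c ) . A
a & ( c ) . B
a & ( c ) . c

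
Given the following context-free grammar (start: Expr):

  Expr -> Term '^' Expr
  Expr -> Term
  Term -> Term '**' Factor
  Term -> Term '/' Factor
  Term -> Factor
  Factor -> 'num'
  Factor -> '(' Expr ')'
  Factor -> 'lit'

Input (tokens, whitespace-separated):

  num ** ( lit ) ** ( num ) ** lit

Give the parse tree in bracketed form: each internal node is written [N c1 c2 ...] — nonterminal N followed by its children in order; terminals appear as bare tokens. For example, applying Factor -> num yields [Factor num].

[Expr [Term [Term [Term [Term [Factor num]] ** [Factor ( [Expr [Term [Factor lit]]] )]] ** [Factor ( [Expr [Term [Factor num]]] )]] ** [Factor lit]]]

Expr
Term
Term ** Factor
Term ** Factor ** Factor
Term ** Factor ** Factor ** Factor
Factor ** Factor ** Factor ** Factor
num ** Factor ** Factor ** Factor
num ** ( Expr ) ** Factor ** Factor
num ** ( Term ) ** Factor ** Factor
num ** ( Factor ) ** Factor ** Factor
num ** ( lit ) ** Factor ** Factor
num ** ( lit ) ** ( Expr ) ** Factor
num ** ( lit ) ** ( Term ) ** Factor
num ** ( lit ) ** ( Factor ) ** Factor
num ** ( lit ) ** ( num ) ** Factor
num ** ( lit ) ** ( num ) ** lit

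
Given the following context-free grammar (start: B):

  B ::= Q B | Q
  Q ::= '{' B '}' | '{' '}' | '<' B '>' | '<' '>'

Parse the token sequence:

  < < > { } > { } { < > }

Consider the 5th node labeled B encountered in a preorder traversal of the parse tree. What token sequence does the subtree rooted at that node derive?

{ < > }

[B [Q < [B [Q < >] [B [Q { }]]] >] [B [Q { }] [B [Q { [B [Q < >]] }]]]]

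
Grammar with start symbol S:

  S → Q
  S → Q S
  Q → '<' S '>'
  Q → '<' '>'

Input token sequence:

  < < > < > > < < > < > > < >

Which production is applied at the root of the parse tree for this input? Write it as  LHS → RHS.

S → Q S

[S [Q < [S [Q < >] [S [Q < >]]] >] [S [Q < [S [Q < >] [S [Q < >]]] >] [S [Q < >]]]]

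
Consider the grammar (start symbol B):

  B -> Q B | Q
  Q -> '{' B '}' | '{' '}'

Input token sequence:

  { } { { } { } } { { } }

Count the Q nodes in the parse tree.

6

[B [Q { }] [B [Q { [B [Q { }] [B [Q { }]]] }] [B [Q { [B [Q { }]] }]]]]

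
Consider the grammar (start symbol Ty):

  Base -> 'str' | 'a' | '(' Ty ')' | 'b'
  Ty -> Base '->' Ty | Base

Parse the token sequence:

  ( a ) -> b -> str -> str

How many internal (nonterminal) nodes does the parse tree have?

[Ty [Base ( [Ty [Base a]] )] -> [Ty [Base b] -> [Ty [Base str] -> [Ty [Base str]]]]]

10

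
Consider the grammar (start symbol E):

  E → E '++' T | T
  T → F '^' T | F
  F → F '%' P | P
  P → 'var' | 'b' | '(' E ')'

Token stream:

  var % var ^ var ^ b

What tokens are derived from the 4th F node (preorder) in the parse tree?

b

[E [T [F [F [P var]] % [P var]] ^ [T [F [P var]] ^ [T [F [P b]]]]]]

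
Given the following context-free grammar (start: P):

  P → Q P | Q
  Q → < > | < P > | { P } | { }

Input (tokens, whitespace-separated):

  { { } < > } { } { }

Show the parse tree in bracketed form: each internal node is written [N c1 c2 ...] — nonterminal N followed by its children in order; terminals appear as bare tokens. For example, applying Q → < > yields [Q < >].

P
Q P
{ P } P
{ Q P } P
{ { } P } P
{ { } Q } P
{ { } < > } P
{ { } < > } Q P
{ { } < > } { } P
{ { } < > } { } Q
{ { } < > } { } { }

[P [Q { [P [Q { }] [P [Q < >]]] }] [P [Q { }] [P [Q { }]]]]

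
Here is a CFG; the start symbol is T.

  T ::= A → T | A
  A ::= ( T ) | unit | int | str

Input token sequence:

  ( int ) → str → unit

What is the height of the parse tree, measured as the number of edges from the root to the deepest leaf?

4

[T [A ( [T [A int]] )] → [T [A str] → [T [A unit]]]]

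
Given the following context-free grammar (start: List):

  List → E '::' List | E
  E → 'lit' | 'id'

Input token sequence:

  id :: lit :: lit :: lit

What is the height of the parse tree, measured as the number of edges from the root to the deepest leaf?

[List [E id] :: [List [E lit] :: [List [E lit] :: [List [E lit]]]]]

5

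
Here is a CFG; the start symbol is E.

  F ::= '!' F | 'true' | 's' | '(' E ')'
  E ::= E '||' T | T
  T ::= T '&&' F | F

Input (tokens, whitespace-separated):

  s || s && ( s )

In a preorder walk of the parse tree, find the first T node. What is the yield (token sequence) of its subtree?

s

[E [E [T [F s]]] || [T [T [F s]] && [F ( [E [T [F s]]] )]]]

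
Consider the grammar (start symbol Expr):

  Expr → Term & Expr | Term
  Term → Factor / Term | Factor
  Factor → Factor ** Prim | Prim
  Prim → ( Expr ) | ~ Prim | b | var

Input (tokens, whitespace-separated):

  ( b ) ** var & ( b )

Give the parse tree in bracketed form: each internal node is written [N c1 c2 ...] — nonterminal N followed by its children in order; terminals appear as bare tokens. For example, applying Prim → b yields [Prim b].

[Expr [Term [Factor [Factor [Prim ( [Expr [Term [Factor [Prim b]]]] )]] ** [Prim var]]] & [Expr [Term [Factor [Prim ( [Expr [Term [Factor [Prim b]]]] )]]]]]

Expr
Term & Expr
Factor & Expr
Factor ** Prim & Expr
Prim ** Prim & Expr
( Expr ) ** Prim & Expr
( Term ) ** Prim & Expr
( Factor ) ** Prim & Expr
( Prim ) ** Prim & Expr
( b ) ** Prim & Expr
( b ) ** var & Expr
( b ) ** var & Term
( b ) ** var & Factor
( b ) ** var & Prim
( b ) ** var & ( Expr )
( b ) ** var & ( Term )
( b ) ** var & ( Factor )
( b ) ** var & ( Prim )
( b ) ** var & ( b )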